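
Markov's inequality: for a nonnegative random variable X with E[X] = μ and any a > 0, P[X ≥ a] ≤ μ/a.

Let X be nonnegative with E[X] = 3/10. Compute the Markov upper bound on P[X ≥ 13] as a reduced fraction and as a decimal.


μ = E[X] = 3/10, a = 13.
Markov: P[X ≥ 13] ≤ μ/a = (3/10)/13 = 3/130.
Numerically: ≈ 0.0231.
(Since a = 13 > μ = 0.3000, the bound 3/130 is < 1 and informative.)

P[X ≥ 13] ≤ 3/130 ≈ 0.0231.


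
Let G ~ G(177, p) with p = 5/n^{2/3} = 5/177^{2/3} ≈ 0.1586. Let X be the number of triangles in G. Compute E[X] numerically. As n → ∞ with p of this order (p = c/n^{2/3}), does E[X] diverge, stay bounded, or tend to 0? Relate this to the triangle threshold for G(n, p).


Number of potential triangles: C(177, 3) = 908600.
Each occurs with probability p³ ≈ (0.1586)³ ≈ 3.989913e-03.
By linearity: E[X] = C(177, 3)·p³ ≈ 908600 · 3.989913e-03 ≈ 3625.2354.
Since α = 2/3 < 1, p = c/n^{2/3} ≫ 1/n is above the triangle threshold p ~ 1/n. Asymptotically E[X] ~ (c³/6)·n^{3(1−α)} = (5³/6)·n^{1} → ∞; triangles are abundant w.h.p.

E[X] ≈ 3625.2354; in regime p = Θ(1/n^{2/3}) E[X] diverges (above the triangle threshold p ~ 1/n).


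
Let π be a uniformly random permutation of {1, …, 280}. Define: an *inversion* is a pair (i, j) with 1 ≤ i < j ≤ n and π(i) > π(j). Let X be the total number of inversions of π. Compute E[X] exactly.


Write X = Σ X_I over the C(280, 2) = 39060 pairs i < j, with X_I the indicator of one inversion.
There are 39060 indicators.
For each fixed pair i < j, the values π(i) and π(j) are two distinct elements of {1, …, 280} in uniformly random order; by symmetry P[π(i) > π(j)] = 1/2.
By linearity: E[X] = 39060 · (1/2) = C(280, 2) · (1/2) = 39060/2 = 19530 ≈ 19530.000.

E[X] = 19530 = 19530.000.


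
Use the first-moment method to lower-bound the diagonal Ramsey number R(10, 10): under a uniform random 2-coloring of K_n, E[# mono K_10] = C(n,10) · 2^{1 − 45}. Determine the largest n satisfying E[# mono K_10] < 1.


We need C(n, 10) · 2^{1 − 45} < 1, i.e. C(n, 10) < 2^{45 − 1} = 17592186044416.
Check values of n near the boundary:
  n = 95: C(95, 10) = 10104934117421; 10104934117421 < 17592186044416? YES
  n = 96: C(96, 10) = 11279926456656; 11279926456656 < 17592186044416? YES
  n = 97: C(97, 10) = 12576469727536; 12576469727536 < 17592186044416? YES
  n = 98: C(98, 10) = 14005614014756; 14005614014756 < 17592186044416? YES
  n = 99: C(99, 10) = 15579278510796; 15579278510796 < 17592186044416? YES
  n = 100: C(100, 10) = 17310309456440; 17310309456440 < 17592186044416? YES
  n = 101: C(101, 10) = 19212541264840; 19212541264840 < 17592186044416? NO
The largest n with C(n, 10) < 17592186044416 is n = 100 (where E[X] = 2163788682055/2199023255552 ≈ 0.9839772). Hence R(10, 10) > 100, i.e. R(10, 10) ≥ 101.

Largest n = 100; hence R(10, 10) > 100.


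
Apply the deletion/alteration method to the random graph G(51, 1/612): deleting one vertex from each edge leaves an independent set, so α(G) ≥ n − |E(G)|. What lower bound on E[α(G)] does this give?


E[|E(G)|] = C(51, 2)·p = 1275 · (1/612) = 25/12.
E[α(G)] ≥ n − E[|E(G)|] = 51 − 25/12 = 587/12.
Numerically: ≈ 48.917.
(This is only a lower bound; the true E[α(G)] may be larger.)

E[α(G)] ≥ 587/12 ≈ 48.917.


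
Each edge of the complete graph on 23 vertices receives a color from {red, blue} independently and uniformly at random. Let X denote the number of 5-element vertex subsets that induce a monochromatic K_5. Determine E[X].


Let X = Σ_S X_S over the C(23, 5) = 33649 subsets S of size 5, where X_S = 1 if the K_5 on S is monochromatic.
For a fixed S, the K_5 on S has C(5, 2) = 10 edges. P[all 10 edges red] = (1/2)^10, and likewise for blue, so P[monochromatic] = 2·(1/2)^10 = 2^{1 − 10} = 1/512.
By linearity of expectation: E[X] = C(23, 5) · 2^{1 − 10} = 33649 · 1/512 = 33649/512.
Numerically: E[X] ≈ 65.721.

E[X] = C(23,5)·2^(1−C(5,2)) = 33649/512 ≈ 65.721.


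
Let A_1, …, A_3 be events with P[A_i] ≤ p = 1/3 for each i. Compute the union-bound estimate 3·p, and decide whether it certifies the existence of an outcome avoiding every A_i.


Union bound: P[∪_{i=1}^{3} A_i] ≤ Σ_i P[A_i] ≤ 3·p = 3·(1/3) = 1.
Numerically: 1 ≈ 1.000.
Is 1 < 1? NO.
Since the bound 1 is ≥ 1, the union bound is uninformative here; it does NOT by itself certify existence.

3·p = 1 ≈ 1.000; existence NOT certified by the union bound.


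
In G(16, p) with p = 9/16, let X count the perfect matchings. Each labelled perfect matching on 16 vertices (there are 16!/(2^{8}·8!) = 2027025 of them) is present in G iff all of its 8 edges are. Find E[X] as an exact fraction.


K_16 has 16!/(2^{8}·8!) = 2027025 labelled perfect matchings.
For each such perfect matching H, let X_H = 1 if all 8 edges of H are present in G. Then P[X_H = 1] = p^{8} = (9/16)^{8} = 43046721/4294967296.
Summing the indicators: E[X] = Σ_H E[X_H] = 2027025 · p^{8} = 2027025 · 43046721/4294967296 = 87256779635025/4294967296.
Numerically: E[X] ≈ 2.03e+04.

E[X] = 2027025 · (9/16)^{8} = 87256779635025/4294967296 ≈ 2.03e+04.


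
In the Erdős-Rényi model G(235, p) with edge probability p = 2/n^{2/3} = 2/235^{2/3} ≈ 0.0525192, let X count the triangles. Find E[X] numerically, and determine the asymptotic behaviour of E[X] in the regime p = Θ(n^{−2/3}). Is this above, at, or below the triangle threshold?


Number of potential triangles: C(235, 3) = 2135445.
Each occurs with probability p³ ≈ (0.0525192)³ ≈ 1.44861928e-04.
By linearity: E[X] = C(235, 3)·p³ ≈ 2135445 · 1.44861928e-04 ≈ 309.344681.
Since α = 2/3 < 1, p = c/n^{2/3} ≫ 1/n is above the triangle threshold p ~ 1/n. Asymptotically E[X] ~ (c³/6)·n^{3(1−α)} = (2³/6)·n^{1} → ∞; triangles are abundant w.h.p.

E[X] ≈ 309.344681; in regime p = Θ(1/n^{2/3}) E[X] diverges (above the triangle threshold p ~ 1/n).


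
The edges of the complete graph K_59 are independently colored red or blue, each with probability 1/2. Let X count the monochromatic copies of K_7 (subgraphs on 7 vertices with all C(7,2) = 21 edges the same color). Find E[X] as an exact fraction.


Let X = Σ_S X_S over the C(59, 7) = 341149446 subsets S of size 7, where X_S = 1 if the K_7 on S is monochromatic.
For a fixed S, the K_7 on S has C(7, 2) = 21 edges. P[all 21 edges red] = (1/2)^21, and likewise for blue, so P[monochromatic] = 2·(1/2)^21 = 2^{1 − 21} = 1/1048576.
By linearity of expectation: E[X] = C(59, 7) · 2^{1 − 21} = 341149446 · 1/1048576 = 170574723/524288.
Numerically: E[X] ≈ 325.34546.

E[X] = C(59,7)·2^(1−C(7,2)) = 170574723/524288 ≈ 325.34546.


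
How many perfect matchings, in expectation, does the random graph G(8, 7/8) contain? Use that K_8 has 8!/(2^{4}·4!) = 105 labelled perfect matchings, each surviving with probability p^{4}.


K_8 has 8!/(2^{4}·4!) = 105 labelled perfect matchings.
For each such perfect matching H, let X_H = 1 if all 4 edges of H are present in G. Then P[X_H = 1] = p^{4} = (7/8)^{4} = 2401/4096.
By linearity: E[X] = Σ_H E[X_H] = 105 · p^{4} = 105 · 2401/4096 = 252105/4096.
Numerically: E[X] ≈ 61.5491.

E[X] = 105 · (7/8)^{4} = 252105/4096 ≈ 61.5491.


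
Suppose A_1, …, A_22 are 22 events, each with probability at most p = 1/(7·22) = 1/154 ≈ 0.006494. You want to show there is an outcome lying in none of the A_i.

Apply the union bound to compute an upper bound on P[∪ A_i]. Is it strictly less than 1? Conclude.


Union bound: P[∪_{i=1}^{22} A_i] ≤ Σ_i P[A_i] ≤ 22·p = 22·(1/154) = 1/7.
Numerically: 1/7 ≈ 0.142857.
Is 1/7 < 1? YES.
Since P[∪ A_i] ≤ 1/7 < 1, the complement has P[∩ A_i^c] ≥ 1 − 1/7 = 6/7 > 0, so some outcome avoids every A_i.

22·p = 1/7 ≈ 0.142857; existence CERTIFIED by the union bound.


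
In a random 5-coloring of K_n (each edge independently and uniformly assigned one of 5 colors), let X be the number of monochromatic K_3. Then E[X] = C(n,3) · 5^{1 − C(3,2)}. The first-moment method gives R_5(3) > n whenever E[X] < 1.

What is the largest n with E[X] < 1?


We need C(n, 3) · 5^{1 − 3} < 1, i.e. C(n, 3) < 5^{3 − 1} = 25.
Check values of n near the boundary:
  n = 4: C(4, 3) = 4; 4 < 25? YES
  n = 5: C(5, 3) = 10; 10 < 25? YES
  n = 6: C(6, 3) = 20; 20 < 25? YES
  n = 7: C(7, 3) = 35; 35 < 25? NO
The largest n with C(n, 3) < 25 is n = 6 (where E[X] = 4/5 ≈ 0.8000000). Hence R_5(3) > 6, i.e. R_5(3) ≥ 7.

Largest n = 6; hence R_5(3) > 6.


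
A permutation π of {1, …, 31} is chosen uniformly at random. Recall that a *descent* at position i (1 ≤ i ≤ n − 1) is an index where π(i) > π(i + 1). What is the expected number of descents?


Write X = Σ X_I over i = 1, …, 30, with X_I the indicator of one descent.
There are 30 indicators.
For each fixed i, the pair (π(i), π(i+1)) is a uniformly random ordered pair of distinct values from {1, …, 31}; by symmetry P[π(i) > π(i+1)] = 1/2.
By linearity: E[X] = 30 · (1/2) = (31 − 1) · (1/2) = 15 ≈ 15.00000.

E[X] = 15 = 15.00000.


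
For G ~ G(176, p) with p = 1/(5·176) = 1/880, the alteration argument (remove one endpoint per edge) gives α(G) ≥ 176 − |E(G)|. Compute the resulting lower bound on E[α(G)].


E[|E(G)|] = C(176, 2)·p = 15400 · (1/880) = 35/2.
E[α(G)] ≥ n − E[|E(G)|] = 176 − 35/2 = 317/2.
Numerically: ≈ 158.500.
(This is only a lower bound; the true E[α(G)] may be larger.)

E[α(G)] ≥ 317/2 ≈ 158.500.


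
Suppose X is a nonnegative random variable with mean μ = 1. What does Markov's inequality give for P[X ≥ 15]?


μ = E[X] = 1, a = 15.
Markov: P[X ≥ 15] ≤ μ/a = (1)/15 = 1/15.
Numerically: ≈ 0.066667.
(Since a = 15 > μ = 1.000000, the bound 1/15 is < 1 and informative.)

P[X ≥ 15] ≤ 1/15 ≈ 0.066667.


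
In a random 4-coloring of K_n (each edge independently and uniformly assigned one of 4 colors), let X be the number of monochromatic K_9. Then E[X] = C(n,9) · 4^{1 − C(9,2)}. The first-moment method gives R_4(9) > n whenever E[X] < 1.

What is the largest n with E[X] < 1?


We need C(n, 9) · 4^{1 − 36} < 1, i.e. C(n, 9) < 4^{36 − 1} = 1180591620717411303424.
Check values of n near the boundary:
  n = 909: C(909, 9) = 1122169012923711463931; 1122169012923711463931 < 1180591620717411303424? YES
  n = 910: C(910, 9) = 1133378248346922788210; 1133378248346922788210 < 1180591620717411303424? YES
  n = 911: C(911, 9) = 1144686900492291197405; 1144686900492291197405 < 1180591620717411303424? YES
  n = 912: C(912, 9) = 1156095740032081475120; 1156095740032081475120 < 1180591620717411303424? YES
  n = 913: C(913, 9) = 1167605542753639808390; 1167605542753639808390 < 1180591620717411303424? YES
  n = 914: C(914, 9) = 1179217089587653905932; 1179217089587653905932 < 1180591620717411303424? YES
  n = 915: C(915, 9) = 1190931166636537885130; 1190931166636537885130 < 1180591620717411303424? NO
The largest n with C(n, 9) < 1180591620717411303424 is n = 914 (where E[X] = 294804272396913476483/295147905179352825856 ≈ 0.9988). Hence R_4(9) > 914, i.e. R_4(9) ≥ 915.

Largest n = 914; hence R_4(9) > 914.


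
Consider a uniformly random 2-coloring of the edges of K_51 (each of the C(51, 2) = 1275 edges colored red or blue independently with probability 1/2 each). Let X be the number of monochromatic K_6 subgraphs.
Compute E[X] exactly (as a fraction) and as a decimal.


Let X = Σ_S X_S over the C(51, 6) = 18009460 subsets S of size 6, where X_S = 1 if the K_6 on S is monochromatic.
For a fixed S, the K_6 on S has C(6, 2) = 15 edges. P[all 15 edges red] = (1/2)^15, and likewise for blue, so P[monochromatic] = 2·(1/2)^15 = 2^{1 − 15} = 1/16384.
By linearity of expectation: E[X] = C(51, 6) · 2^{1 − 15} = 18009460 · 1/16384 = 4502365/4096.
Numerically: E[X] ≈ 1099.21021.

E[X] = C(51,6)·2^(1−C(6,2)) = 4502365/4096 ≈ 1099.21021.


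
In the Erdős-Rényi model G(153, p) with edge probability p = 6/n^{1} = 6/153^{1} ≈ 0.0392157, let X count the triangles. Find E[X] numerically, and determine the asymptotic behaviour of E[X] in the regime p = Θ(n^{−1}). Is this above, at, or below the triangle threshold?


Number of potential triangles: C(153, 3) = 585276.
Each occurs with probability p³ ≈ (0.0392157)³ ≈ 6.03086294e-05.
By linearity: E[X] = C(153, 3)·p³ ≈ 585276 · 6.03086294e-05 ≈ 35.297193.
Here α = 1, so p = 6/n is exactly at the triangle threshold p ~ 1/n. Asymptotically E[X] → c³/6 = 6³/6 = 36 ≈ 36.000000, a bounded constant. In this regime the triangle count is asymptotically Poisson(c³/6).

E[X] ≈ 35.297193; in regime p = Θ(1/n^{1}) E[X] stays bounded (at the triangle threshold p ~ 1/n).


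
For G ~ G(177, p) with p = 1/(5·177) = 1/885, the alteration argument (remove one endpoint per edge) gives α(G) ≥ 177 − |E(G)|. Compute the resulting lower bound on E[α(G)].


E[|E(G)|] = C(177, 2)·p = 15576 · (1/885) = 88/5.
E[α(G)] ≥ n − E[|E(G)|] = 177 − 88/5 = 797/5.
Numerically: ≈ 159.400.
(This is only a lower bound; the true E[α(G)] may be larger.)

E[α(G)] ≥ 797/5 ≈ 159.400.


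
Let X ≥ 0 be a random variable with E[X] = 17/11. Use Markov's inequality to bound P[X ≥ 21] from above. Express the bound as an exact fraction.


μ = E[X] = 17/11, a = 21.
Markov: P[X ≥ 21] ≤ μ/a = (17/11)/21 = 17/231.
Numerically: ≈ 0.074.
(Since a = 21 > μ = 1.545, the bound 17/231 is < 1 and informative.)

P[X ≥ 21] ≤ 17/231 ≈ 0.074.


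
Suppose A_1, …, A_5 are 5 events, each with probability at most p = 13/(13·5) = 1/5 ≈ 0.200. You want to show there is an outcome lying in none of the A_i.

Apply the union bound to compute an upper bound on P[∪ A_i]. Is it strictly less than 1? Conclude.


Union bound: P[∪_{i=1}^{5} A_i] ≤ Σ_i P[A_i] ≤ 5·p = 5·(1/5) = 1.
Numerically: 1 ≈ 1.000.
Is 1 < 1? NO.
Since the bound 1 is ≥ 1, the union bound is uninformative here; it does NOT by itself certify existence.

5·p = 1 ≈ 1.000; existence NOT certified by the union bound.


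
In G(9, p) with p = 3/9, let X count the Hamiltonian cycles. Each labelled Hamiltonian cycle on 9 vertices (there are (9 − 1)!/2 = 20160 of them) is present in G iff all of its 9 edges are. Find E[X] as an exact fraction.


K_9 has (9 − 1)!/2 = 20160 labelled Hamiltonian cycles.
For each such Hamiltonian cycle H, let X_H = 1 if all 9 edges of H are present in G. Then P[X_H = 1] = p^{9} = (1/3)^{9} = 1/19683.
By linearity of expectation: E[X] = Σ_H E[X_H] = 20160 · p^{9} = 20160 · 1/19683 = 2240/2187.
Numerically: E[X] ≈ 1.02423.

E[X] = 20160 · (1/3)^{9} = 2240/2187 ≈ 1.02423.


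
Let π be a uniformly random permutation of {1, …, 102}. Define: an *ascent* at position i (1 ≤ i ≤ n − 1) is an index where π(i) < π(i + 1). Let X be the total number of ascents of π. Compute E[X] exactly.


Write X = Σ X_I over i = 1, …, 101, with X_I the indicator of one ascent.
There are 101 indicators.
For each fixed i, the pair (π(i), π(i+1)) is a uniformly random ordered pair of distinct values from {1, …, 102}; by symmetry P[π(i) < π(i+1)] = 1/2.
By linearity: E[X] = 101 · (1/2) = (102 − 1) · (1/2) = 101/2 ≈ 50.500000.

E[X] = 101/2 = 50.500000.


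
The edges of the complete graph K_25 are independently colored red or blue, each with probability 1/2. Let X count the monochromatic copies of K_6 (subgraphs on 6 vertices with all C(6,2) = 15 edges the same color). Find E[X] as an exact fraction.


Let X = Σ_S X_S over the C(25, 6) = 177100 subsets S of size 6, where X_S = 1 if the K_6 on S is monochromatic.
For a fixed S, the K_6 on S has C(6, 2) = 15 edges. P[all 15 edges red] = (1/2)^15, and likewise for blue, so P[monochromatic] = 2·(1/2)^15 = 2^{1 − 15} = 1/16384.
By linearity of expectation: E[X] = C(25, 6) · 2^{1 − 15} = 177100 · 1/16384 = 44275/4096.
Numerically: E[X] ≈ 10.80933.

E[X] = C(25,6)·2^(1−C(6,2)) = 44275/4096 ≈ 10.80933.


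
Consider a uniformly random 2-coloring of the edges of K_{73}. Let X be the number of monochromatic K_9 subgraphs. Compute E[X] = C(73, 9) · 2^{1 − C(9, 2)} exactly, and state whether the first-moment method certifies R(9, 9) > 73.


E[X] = C(73, 9) · 2^{1 − 36} = 97082021465 · 2^{−35} = 97082021465/34359738368.
As a reduced fraction: E[X] = 97082021465/34359738368 ≈ 2.825459.
Is E[X] < 1? NO.
Since E[X] ≥ 1, the first-moment bound is inconclusive at n = 73; it does NOT by itself certify R(9, 9) > 73.

E[X] = 97082021465/34359738368 ≈ 2.825459; E[X] ≥ 1; first-moment method inconclusive here.


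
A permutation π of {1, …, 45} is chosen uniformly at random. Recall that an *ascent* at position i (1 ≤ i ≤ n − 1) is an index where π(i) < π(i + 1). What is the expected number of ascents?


Write X = Σ X_I over i = 1, …, 44, with X_I the indicator of one ascent.
There are 44 indicators.
For each fixed i, the pair (π(i), π(i+1)) is a uniformly random ordered pair of distinct values from {1, …, 45}; by symmetry P[π(i) < π(i+1)] = 1/2.
By linearity: E[X] = 44 · (1/2) = (45 − 1) · (1/2) = 22 ≈ 22.0000.

E[X] = 22 = 22.0000.


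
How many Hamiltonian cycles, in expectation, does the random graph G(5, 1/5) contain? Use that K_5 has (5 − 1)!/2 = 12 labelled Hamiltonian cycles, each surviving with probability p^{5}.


K_5 has (5 − 1)!/2 = 12 labelled Hamiltonian cycles.
For each such Hamiltonian cycle H, let X_H = 1 if all 5 edges of H are present in G. Then P[X_H = 1] = p^{5} = (1/5)^{5} = 1/3125.
By linearity of expectation: E[X] = Σ_H E[X_H] = 12 · p^{5} = 12 · 1/3125 = 12/3125.
Numerically: E[X] ≈ 0.00384.

E[X] = 12 · (1/5)^{5} = 12/3125 ≈ 0.00384.


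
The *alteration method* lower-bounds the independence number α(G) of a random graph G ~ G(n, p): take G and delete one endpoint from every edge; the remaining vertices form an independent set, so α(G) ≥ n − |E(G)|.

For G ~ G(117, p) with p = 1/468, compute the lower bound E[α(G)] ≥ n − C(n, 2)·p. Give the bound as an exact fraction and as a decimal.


E[|E(G)|] = C(117, 2)·p = 6786 · (1/468) = 29/2.
E[α(G)] ≥ n − E[|E(G)|] = 117 − 29/2 = 205/2.
Numerically: ≈ 102.500.
(This is only a lower bound; the true E[α(G)] may be larger.)

E[α(G)] ≥ 205/2 ≈ 102.500.


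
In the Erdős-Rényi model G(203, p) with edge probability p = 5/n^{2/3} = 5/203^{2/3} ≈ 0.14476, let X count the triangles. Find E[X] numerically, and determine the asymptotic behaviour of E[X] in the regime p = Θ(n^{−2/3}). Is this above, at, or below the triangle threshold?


Number of potential triangles: C(203, 3) = 1373701.
Each occurs with probability p³ ≈ (0.14476)³ ≈ 3.0333180e-03.
By linearity: E[X] = C(203, 3)·p³ ≈ 1373701 · 3.0333180e-03 ≈ 4166.87192.
Since α = 2/3 < 1, p = c/n^{2/3} ≫ 1/n is above the triangle threshold p ~ 1/n. Asymptotically E[X] ~ (c³/6)·n^{3(1−α)} = (5³/6)·n^{1} → ∞; triangles are abundant w.h.p.

E[X] ≈ 4166.87192; in regime p = Θ(1/n^{2/3}) E[X] diverges (above the triangle threshold p ~ 1/n).


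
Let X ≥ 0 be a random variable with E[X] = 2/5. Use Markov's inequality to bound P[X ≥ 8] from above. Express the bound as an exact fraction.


μ = E[X] = 2/5, a = 8.
Markov: P[X ≥ 8] ≤ μ/a = (2/5)/8 = 1/20.
Numerically: ≈ 0.0500.
(Since a = 8 > μ = 0.4000, the bound 1/20 is < 1 and informative.)

P[X ≥ 8] ≤ 1/20 ≈ 0.0500.


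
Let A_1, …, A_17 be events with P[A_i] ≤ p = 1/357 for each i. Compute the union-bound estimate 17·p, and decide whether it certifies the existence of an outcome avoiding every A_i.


Union bound: P[∪_{i=1}^{17} A_i] ≤ Σ_i P[A_i] ≤ 17·p = 17·(1/357) = 1/21.
Numerically: 1/21 ≈ 0.04762.
Is 1/21 < 1? YES.
Since P[∪ A_i] ≤ 1/21 < 1, the complement has P[∩ A_i^c] ≥ 1 − 1/21 = 20/21 > 0, so some outcome avoids every A_i.

17·p = 1/21 ≈ 0.04762; existence CERTIFIED by the union bound.


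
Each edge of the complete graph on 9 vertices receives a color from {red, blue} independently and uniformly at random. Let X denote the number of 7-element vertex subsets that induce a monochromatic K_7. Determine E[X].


Let X = Σ_S X_S over the C(9, 7) = 36 subsets S of size 7, where X_S = 1 if the K_7 on S is monochromatic.
For a fixed S, the K_7 on S has C(7, 2) = 21 edges. P[all 21 edges red] = (1/2)^21, and likewise for blue, so P[monochromatic] = 2·(1/2)^21 = 2^{1 − 21} = 1/1048576.
By linearity of expectation: E[X] = C(9, 7) · 2^{1 − 21} = 36 · 1/1048576 = 9/262144.
Numerically: E[X] ≈ 0.0000.

E[X] = C(9,7)·2^(1−C(7,2)) = 9/262144 ≈ 0.0000.


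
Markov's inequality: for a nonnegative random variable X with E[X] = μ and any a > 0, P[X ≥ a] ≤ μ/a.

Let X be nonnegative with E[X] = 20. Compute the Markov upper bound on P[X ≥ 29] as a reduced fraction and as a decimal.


μ = E[X] = 20, a = 29.
Markov: P[X ≥ 29] ≤ μ/a = (20)/29 = 20/29.
Numerically: ≈ 0.689655.
(Since a = 29 > μ = 20.000000, the bound 20/29 is < 1 and informative.)

P[X ≥ 29] ≤ 20/29 ≈ 0.689655.


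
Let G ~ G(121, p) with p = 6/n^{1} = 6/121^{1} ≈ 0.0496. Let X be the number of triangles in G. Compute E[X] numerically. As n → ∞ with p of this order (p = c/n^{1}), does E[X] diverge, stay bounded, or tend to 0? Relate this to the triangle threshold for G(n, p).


Number of potential triangles: C(121, 3) = 287980.
Each occurs with probability p³ ≈ (0.0496)³ ≈ 1.21926e-04.
By linearity: E[X] = C(121, 3)·p³ ≈ 287980 · 1.21926e-04 ≈ 35.112.
Here α = 1, so p = 6/n is exactly at the triangle threshold p ~ 1/n. Asymptotically E[X] → c³/6 = 6³/6 = 36 ≈ 36.000, a bounded constant. In this regime the triangle count is asymptotically Poisson(c³/6).

E[X] ≈ 35.112; in regime p = Θ(1/n^{1}) E[X] stays bounded (at the triangle threshold p ~ 1/n).


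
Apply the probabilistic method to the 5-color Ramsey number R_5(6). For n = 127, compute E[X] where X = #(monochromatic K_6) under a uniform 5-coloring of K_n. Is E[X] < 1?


E[X] = C(127, 6) · 5^{1 − 15} = 5169379425 · 5^{−14} = 5169379425/6103515625.
As a reduced fraction: E[X] = 206775177/244140625 ≈ 0.846951.
Is E[X] < 1? YES.
Since E[X] < 1, there exists a 5-coloring of K_{127} with no monochromatic K_6; hence R_5(6) > 127.

E[X] = 206775177/244140625 ≈ 0.846951; E[X] < 1, so R_5(6) > 127.


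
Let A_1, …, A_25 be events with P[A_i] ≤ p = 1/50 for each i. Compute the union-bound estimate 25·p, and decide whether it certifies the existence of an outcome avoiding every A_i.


Union bound: P[∪_{i=1}^{25} A_i] ≤ Σ_i P[A_i] ≤ 25·p = 25·(1/50) = 1/2.
Numerically: 1/2 ≈ 0.500000.
Is 1/2 < 1? YES.
Since P[∪ A_i] ≤ 1/2 < 1, the complement has P[∩ A_i^c] ≥ 1 − 1/2 = 1/2 > 0, so some outcome avoids every A_i.

25·p = 1/2 ≈ 0.500000; existence CERTIFIED by the union bound.


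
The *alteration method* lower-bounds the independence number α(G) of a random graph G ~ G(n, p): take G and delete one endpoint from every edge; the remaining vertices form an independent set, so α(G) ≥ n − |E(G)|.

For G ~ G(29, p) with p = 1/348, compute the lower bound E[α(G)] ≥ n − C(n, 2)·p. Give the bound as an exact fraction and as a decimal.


E[|E(G)|] = C(29, 2)·p = 406 · (1/348) = 7/6.
E[α(G)] ≥ n − E[|E(G)|] = 29 − 7/6 = 167/6.
Numerically: ≈ 27.833333.
(This is only a lower bound; the true E[α(G)] may be larger.)

E[α(G)] ≥ 167/6 ≈ 27.833333.


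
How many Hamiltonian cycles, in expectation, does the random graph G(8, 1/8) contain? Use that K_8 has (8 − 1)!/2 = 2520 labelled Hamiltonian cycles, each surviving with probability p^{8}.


K_8 has (8 − 1)!/2 = 2520 labelled Hamiltonian cycles.
For each such Hamiltonian cycle H, let X_H = 1 if all 8 edges of H are present in G. Then P[X_H = 1] = p^{8} = (1/8)^{8} = 1/16777216.
By linearity of expectation: E[X] = Σ_H E[X_H] = 2520 · p^{8} = 2520 · 1/16777216 = 315/2097152.
Numerically: E[X] ≈ 0.00015.

E[X] = 2520 · (1/8)^{8} = 315/2097152 ≈ 0.00015.


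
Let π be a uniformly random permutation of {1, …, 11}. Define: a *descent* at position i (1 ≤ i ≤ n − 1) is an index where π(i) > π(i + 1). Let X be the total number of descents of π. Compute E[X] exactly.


Write X = Σ X_I over i = 1, …, 10, with X_I the indicator of one descent.
There are 10 indicators.
For each fixed i, the pair (π(i), π(i+1)) is a uniformly random ordered pair of distinct values from {1, …, 11}; by symmetry P[π(i) > π(i+1)] = 1/2.
By linearity: E[X] = 10 · (1/2) = (11 − 1) · (1/2) = 5 ≈ 5.0000.

E[X] = 5 = 5.0000.


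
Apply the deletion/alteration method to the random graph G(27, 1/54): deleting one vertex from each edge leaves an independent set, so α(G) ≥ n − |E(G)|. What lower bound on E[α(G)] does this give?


E[|E(G)|] = C(27, 2)·p = 351 · (1/54) = 13/2.
E[α(G)] ≥ n − E[|E(G)|] = 27 − 13/2 = 41/2.
Numerically: ≈ 20.50000.
(This is only a lower bound; the true E[α(G)] may be larger.)

E[α(G)] ≥ 41/2 ≈ 20.50000.


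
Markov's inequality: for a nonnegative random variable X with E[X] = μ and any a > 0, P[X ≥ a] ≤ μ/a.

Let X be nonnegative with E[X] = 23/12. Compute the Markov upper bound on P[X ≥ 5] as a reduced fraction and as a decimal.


μ = E[X] = 23/12, a = 5.
Markov: P[X ≥ 5] ≤ μ/a = (23/12)/5 = 23/60.
Numerically: ≈ 0.3833.
(Since a = 5 > μ = 1.9167, the bound 23/60 is < 1 and informative.)

P[X ≥ 5] ≤ 23/60 ≈ 0.3833.


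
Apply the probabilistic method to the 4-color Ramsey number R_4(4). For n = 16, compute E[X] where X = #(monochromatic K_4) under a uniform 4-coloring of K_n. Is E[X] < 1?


E[X] = C(16, 4) · 4^{1 − 6} = 1820 · 4^{−5} = 1820/1024.
As a reduced fraction: E[X] = 455/256 ≈ 1.777344.
Is E[X] < 1? NO.
Since E[X] ≥ 1, the first-moment bound is inconclusive at n = 16; it does NOT by itself certify R_4(4) > 16.

E[X] = 455/256 ≈ 1.777344; E[X] ≥ 1; first-moment method inconclusive here.


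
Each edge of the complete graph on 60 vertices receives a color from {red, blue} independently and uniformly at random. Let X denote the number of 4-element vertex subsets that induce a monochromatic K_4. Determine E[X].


Let X = Σ_S X_S over the C(60, 4) = 487635 subsets S of size 4, where X_S = 1 if the K_4 on S is monochromatic.
For a fixed S, the K_4 on S has C(4, 2) = 6 edges. P[all 6 edges red] = (1/2)^6, and likewise for blue, so P[monochromatic] = 2·(1/2)^6 = 2^{1 − 6} = 1/32.
By linearity: E[X] = C(60, 4) · 2^{1 − 6} = 487635 · 1/32 = 487635/32.
Numerically: E[X] ≈ 15238.593750.

E[X] = C(60,4)·2^(1−C(4,2)) = 487635/32 ≈ 15238.593750.


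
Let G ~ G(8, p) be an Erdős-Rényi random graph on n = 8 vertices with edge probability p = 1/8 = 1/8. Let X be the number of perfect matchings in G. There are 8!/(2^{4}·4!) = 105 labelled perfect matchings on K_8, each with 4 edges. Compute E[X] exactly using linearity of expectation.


K_8 has 8!/(2^{4}·4!) = 105 labelled perfect matchings.
For each such perfect matching H, let X_H = 1 if all 4 edges of H are present in G. Then P[X_H = 1] = p^{4} = (1/8)^{4} = 1/4096.
By linearity: E[X] = Σ_H E[X_H] = 105 · p^{4} = 105 · 1/4096 = 105/4096.
Numerically: E[X] ≈ 0.025635.

E[X] = 105 · (1/8)^{4} = 105/4096 ≈ 0.025635.


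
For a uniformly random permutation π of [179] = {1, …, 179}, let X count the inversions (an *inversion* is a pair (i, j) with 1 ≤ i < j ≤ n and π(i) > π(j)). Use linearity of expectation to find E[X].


Write X = Σ X_I over the C(179, 2) = 15931 pairs i < j, with X_I the indicator of one inversion.
There are 15931 indicators.
For each fixed pair i < j, the values π(i) and π(j) are two distinct elements of {1, …, 179} in uniformly random order; by symmetry P[π(i) > π(j)] = 1/2.
By linearity: E[X] = 15931 · (1/2) = C(179, 2) · (1/2) = 15931/2 = 15931/2 ≈ 7965.50000.

E[X] = 15931/2 = 7965.50000.


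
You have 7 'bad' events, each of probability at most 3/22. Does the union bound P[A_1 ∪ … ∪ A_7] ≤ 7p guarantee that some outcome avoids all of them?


Union bound: P[∪_{i=1}^{7} A_i] ≤ Σ_i P[A_i] ≤ 7·p = 7·(3/22) = 21/22.
Numerically: 21/22 ≈ 0.9545455.
Is 21/22 < 1? YES.
Since P[∪ A_i] ≤ 21/22 < 1, the complement has P[∩ A_i^c] ≥ 1 − 21/22 = 1/22 > 0, so some outcome avoids every A_i.

7·p = 21/22 ≈ 0.9545455; existence CERTIFIED by the union bound.


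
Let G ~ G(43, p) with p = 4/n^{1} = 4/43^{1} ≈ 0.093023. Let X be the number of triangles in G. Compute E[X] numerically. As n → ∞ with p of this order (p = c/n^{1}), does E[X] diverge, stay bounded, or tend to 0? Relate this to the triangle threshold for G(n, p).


Number of potential triangles: C(43, 3) = 12341.
Each occurs with probability p³ ≈ (0.093023)³ ≈ 8.0496057e-04.
By linearity: E[X] = C(43, 3)·p³ ≈ 12341 · 8.0496057e-04 ≈ 9.93402.
Here α = 1, so p = 4/n is exactly at the triangle threshold p ~ 1/n. Asymptotically E[X] → c³/6 = 4³/6 = 32/3 ≈ 10.66667, a bounded constant. In this regime the triangle count is asymptotically Poisson(c³/6).

E[X] ≈ 9.93402; in regime p = Θ(1/n^{1}) E[X] stays bounded (at the triangle threshold p ~ 1/n).


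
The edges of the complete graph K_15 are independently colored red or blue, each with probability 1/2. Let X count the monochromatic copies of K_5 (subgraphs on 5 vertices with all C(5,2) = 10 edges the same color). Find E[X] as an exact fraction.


Let X = Σ_S X_S over the C(15, 5) = 3003 subsets S of size 5, where X_S = 1 if the K_5 on S is monochromatic.
For a fixed S, the K_5 on S has C(5, 2) = 10 edges. P[all 10 edges red] = (1/2)^10, and likewise for blue, so P[monochromatic] = 2·(1/2)^10 = 2^{1 − 10} = 1/512.
Summing: E[X] = C(15, 5) · 2^{1 − 10} = 3003 · 1/512 = 3003/512.
Numerically: E[X] ≈ 5.865234.

E[X] = C(15,5)·2^(1−C(5,2)) = 3003/512 ≈ 5.865234.


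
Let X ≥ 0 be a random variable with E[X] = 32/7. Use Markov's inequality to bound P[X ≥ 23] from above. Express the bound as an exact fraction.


μ = E[X] = 32/7, a = 23.
Markov: P[X ≥ 23] ≤ μ/a = (32/7)/23 = 32/161.
Numerically: ≈ 0.19876.
(Since a = 23 > μ = 4.57143, the bound 32/161 is < 1 and informative.)

P[X ≥ 23] ≤ 32/161 ≈ 0.19876.


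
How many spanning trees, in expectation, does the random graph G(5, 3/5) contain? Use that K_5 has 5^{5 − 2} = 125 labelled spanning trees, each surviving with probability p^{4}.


K_5 has 5^{5 − 2} = 125 labelled spanning trees.
For each such spanning tree H, let X_H = 1 if all 4 edges of H are present in G. Then P[X_H = 1] = p^{4} = (3/5)^{4} = 81/625.
Summing the indicators: E[X] = Σ_H E[X_H] = 125 · p^{4} = 125 · 81/625 = 81/5.
Numerically: E[X] ≈ 16.2.

E[X] = 125 · (3/5)^{4} = 81/5 ≈ 16.2.


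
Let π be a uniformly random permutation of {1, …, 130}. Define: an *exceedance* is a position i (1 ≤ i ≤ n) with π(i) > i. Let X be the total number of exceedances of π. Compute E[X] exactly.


Write X = Σ_{i=1}^{130} X_i, where X_i = 1_{π(i) > i}.
For each fixed i, π(i) is uniform over {1, …, 130} (marginal of a uniform permutation), so P[π(i) > i] = (n − i)/n. Summing: Σ_{i=1}^{130} (n − i)/n = (0 + 1 + … + 129)/130 = 130(130 − 1)/(2·130) = (130 − 1)/2.
Hence E[X] = Σ_{i=1}^{130} (130 − i)/130 = 129/2 ≈ 64.500000.

E[X] = 129/2 = 64.500000.


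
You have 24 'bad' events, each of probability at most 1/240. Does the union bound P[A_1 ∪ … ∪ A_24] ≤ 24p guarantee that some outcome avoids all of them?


Union bound: P[∪_{i=1}^{24} A_i] ≤ Σ_i P[A_i] ≤ 24·p = 24·(1/240) = 1/10.
Numerically: 1/10 ≈ 0.100.
Is 1/10 < 1? YES.
Since P[∪ A_i] ≤ 1/10 < 1, the complement has P[∩ A_i^c] ≥ 1 − 1/10 = 9/10 > 0, so some outcome avoids every A_i.

24·p = 1/10 ≈ 0.100; existence CERTIFIED by the union bound.


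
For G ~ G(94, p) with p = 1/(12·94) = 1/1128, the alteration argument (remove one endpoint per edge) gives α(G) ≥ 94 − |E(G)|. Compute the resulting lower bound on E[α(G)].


E[|E(G)|] = C(94, 2)·p = 4371 · (1/1128) = 31/8.
E[α(G)] ≥ n − E[|E(G)|] = 94 − 31/8 = 721/8.
Numerically: ≈ 90.125.
(This is only a lower bound; the true E[α(G)] may be larger.)

E[α(G)] ≥ 721/8 ≈ 90.125.


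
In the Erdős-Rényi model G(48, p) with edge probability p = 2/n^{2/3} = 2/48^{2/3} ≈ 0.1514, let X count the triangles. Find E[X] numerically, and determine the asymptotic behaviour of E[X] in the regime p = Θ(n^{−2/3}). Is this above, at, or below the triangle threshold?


Number of potential triangles: C(48, 3) = 17296.
Each occurs with probability p³ ≈ (0.1514)³ ≈ 3.472222e-03.
By linearity: E[X] = C(48, 3)·p³ ≈ 17296 · 3.472222e-03 ≈ 60.0556.
Since α = 2/3 < 1, p = c/n^{2/3} ≫ 1/n is above the triangle threshold p ~ 1/n. Asymptotically E[X] ~ (c³/6)·n^{3(1−α)} = (2³/6)·n^{1} → ∞; triangles are abundant w.h.p.

E[X] ≈ 60.0556; in regime p = Θ(1/n^{2/3}) E[X] diverges (above the triangle threshold p ~ 1/n).


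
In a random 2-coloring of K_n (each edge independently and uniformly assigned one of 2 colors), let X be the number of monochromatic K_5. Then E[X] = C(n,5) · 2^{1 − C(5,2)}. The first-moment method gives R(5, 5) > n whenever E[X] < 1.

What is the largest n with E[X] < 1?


We need C(n, 5) · 2^{1 − 10} < 1, i.e. C(n, 5) < 2^{10 − 1} = 512.
Check values of n near the boundary:
  n = 6: C(6, 5) = 6; 6 < 512? YES
  n = 7: C(7, 5) = 21; 21 < 512? YES
  n = 8: C(8, 5) = 56; 56 < 512? YES
  n = 9: C(9, 5) = 126; 126 < 512? YES
  n = 10: C(10, 5) = 252; 252 < 512? YES
  n = 11: C(11, 5) = 462; 462 < 512? YES
  n = 12: C(12, 5) = 792; 792 < 512? NO
  n = 13: C(13, 5) = 1287; 1287 < 512? NO
  n = 14: C(14, 5) = 2002; 2002 < 512? NO
The largest n with C(n, 5) < 512 is n = 11 (where E[X] = 231/256 ≈ 0.902). Hence R(5, 5) > 11, i.e. R(5, 5) ≥ 12.

Largest n = 11; hence R(5, 5) > 11.


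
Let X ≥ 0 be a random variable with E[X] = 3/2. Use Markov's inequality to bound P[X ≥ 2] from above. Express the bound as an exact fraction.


μ = E[X] = 3/2, a = 2.
Markov: P[X ≥ 2] ≤ μ/a = (3/2)/2 = 3/4.
Numerically: ≈ 0.75000.
(Since a = 2 > μ = 1.50000, the bound 3/4 is < 1 and informative.)

P[X ≥ 2] ≤ 3/4 ≈ 0.75000.


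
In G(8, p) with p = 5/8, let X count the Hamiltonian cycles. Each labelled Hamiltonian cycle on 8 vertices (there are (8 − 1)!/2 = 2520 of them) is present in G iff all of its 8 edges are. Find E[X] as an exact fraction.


K_8 has (8 − 1)!/2 = 2520 labelled Hamiltonian cycles.
For each such Hamiltonian cycle H, let X_H = 1 if all 8 edges of H are present in G. Then P[X_H = 1] = p^{8} = (5/8)^{8} = 390625/16777216.
By linearity: E[X] = Σ_H E[X_H] = 2520 · p^{8} = 2520 · 390625/16777216 = 123046875/2097152.
Numerically: E[X] ≈ 58.7.

E[X] = 2520 · (5/8)^{8} = 123046875/2097152 ≈ 58.7.


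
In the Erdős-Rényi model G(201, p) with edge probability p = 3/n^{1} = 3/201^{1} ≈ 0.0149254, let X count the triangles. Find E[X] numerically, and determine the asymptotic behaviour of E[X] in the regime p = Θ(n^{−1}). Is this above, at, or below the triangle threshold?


Number of potential triangles: C(201, 3) = 1333300.
Each occurs with probability p³ ≈ (0.0149254)³ ≈ 3.32487706e-06.
By linearity: E[X] = C(201, 3)·p³ ≈ 1333300 · 3.32487706e-06 ≈ 4.433059.
Here α = 1, so p = 3/n is exactly at the triangle threshold p ~ 1/n. Asymptotically E[X] → c³/6 = 3³/6 = 9/2 ≈ 4.500000, a bounded constant. In this regime the triangle count is asymptotically Poisson(c³/6).

E[X] ≈ 4.433059; in regime p = Θ(1/n^{1}) E[X] stays bounded (at the triangle threshold p ~ 1/n).


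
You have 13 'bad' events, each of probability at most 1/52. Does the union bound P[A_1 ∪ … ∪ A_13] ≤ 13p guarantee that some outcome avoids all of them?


Union bound: P[∪_{i=1}^{13} A_i] ≤ Σ_i P[A_i] ≤ 13·p = 13·(1/52) = 1/4.
Numerically: 1/4 ≈ 0.250.
Is 1/4 < 1? YES.
Since P[∪ A_i] ≤ 1/4 < 1, the complement has P[∩ A_i^c] ≥ 1 − 1/4 = 3/4 > 0, so some outcome avoids every A_i.

13·p = 1/4 ≈ 0.250; existence CERTIFIED by the union bound.


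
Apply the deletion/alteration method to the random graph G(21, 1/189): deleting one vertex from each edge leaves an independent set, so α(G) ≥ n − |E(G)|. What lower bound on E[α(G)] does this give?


E[|E(G)|] = C(21, 2)·p = 210 · (1/189) = 10/9.
E[α(G)] ≥ n − E[|E(G)|] = 21 − 10/9 = 179/9.
Numerically: ≈ 19.88889.
(This is only a lower bound; the true E[α(G)] may be larger.)

E[α(G)] ≥ 179/9 ≈ 19.88889.


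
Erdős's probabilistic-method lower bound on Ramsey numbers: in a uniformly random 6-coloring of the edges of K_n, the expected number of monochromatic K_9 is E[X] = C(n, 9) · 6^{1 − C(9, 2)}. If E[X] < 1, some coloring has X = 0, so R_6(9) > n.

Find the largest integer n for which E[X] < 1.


We need C(n, 9) · 6^{1 − 36} < 1, i.e. C(n, 9) < 6^{36 − 1} = 1719070799748422591028658176.
Check values of n near the boundary:
  n = 4403: C(4403, 9) = 1699894433046281918452233150; 1699894433046281918452233150 < 1719070799748422591028658176? YES
  n = 4404: C(4404, 9) = 1703375445537161676647015880; 1703375445537161676647015880 < 1719070799748422591028658176? YES
  n = 4405: C(4405, 9) = 1706862792900636302463627150; 1706862792900636302463627150 < 1719070799748422591028658176? YES
  n = 4406: C(4406, 9) = 1710356485221788389505285700; 1710356485221788389505285700 < 1719070799748422591028658176? YES
  n = 4407: C(4407, 9) = 1713856532599459170657070050; 1713856532599459170657070050 < 1719070799748422591028658176? YES
  n = 4408: C(4408, 9) = 1717362945146264156457459600; 1717362945146264156457459600 < 1719070799748422591028658176? YES
  n = 4409: C(4409, 9) = 1720875732988608787686577131; 1720875732988608787686577131 < 1719070799748422591028658176? NO
  n = 4410: C(4410, 9) = 1724394906266704102180823710; 1724394906266704102180823710 < 1719070799748422591028658176? NO
The largest n with C(n, 9) < 1719070799748422591028658176 is n = 4408 (where E[X] = 35778394690547169926197075/35813974994758803979763712 ≈ 0.999). Hence R_6(9) > 4408, i.e. R_6(9) ≥ 4409.

Largest n = 4408; hence R_6(9) > 4408.


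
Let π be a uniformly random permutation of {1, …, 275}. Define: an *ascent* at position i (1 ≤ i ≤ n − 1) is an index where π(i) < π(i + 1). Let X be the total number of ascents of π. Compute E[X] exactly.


Write X = Σ X_I over i = 1, …, 274, with X_I the indicator of one ascent.
There are 274 indicators.
For each fixed i, the pair (π(i), π(i+1)) is a uniformly random ordered pair of distinct values from {1, …, 275}; by symmetry P[π(i) < π(i+1)] = 1/2.
By linearity: E[X] = 274 · (1/2) = (275 − 1) · (1/2) = 137 ≈ 137.0000.

E[X] = 137 = 137.0000.


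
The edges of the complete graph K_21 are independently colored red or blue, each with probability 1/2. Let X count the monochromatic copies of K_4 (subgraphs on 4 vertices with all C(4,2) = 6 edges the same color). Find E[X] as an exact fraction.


Let X = Σ_S X_S over the C(21, 4) = 5985 subsets S of size 4, where X_S = 1 if the K_4 on S is monochromatic.
For a fixed S, the K_4 on S has C(4, 2) = 6 edges. P[all 6 edges red] = (1/2)^6, and likewise for blue, so P[monochromatic] = 2·(1/2)^6 = 2^{1 − 6} = 1/32.
By linearity: E[X] = C(21, 4) · 2^{1 − 6} = 5985 · 1/32 = 5985/32.
Numerically: E[X] ≈ 187.031250.

E[X] = C(21,4)·2^(1−C(4,2)) = 5985/32 ≈ 187.031250.


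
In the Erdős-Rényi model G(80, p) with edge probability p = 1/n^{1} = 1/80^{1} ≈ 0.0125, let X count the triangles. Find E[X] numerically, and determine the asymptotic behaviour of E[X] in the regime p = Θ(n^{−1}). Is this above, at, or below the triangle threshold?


Number of potential triangles: C(80, 3) = 82160.
Each occurs with probability p³ ≈ (0.0125)³ ≈ 1.95313e-06.
By linearity: E[X] = C(80, 3)·p³ ≈ 82160 · 1.95313e-06 ≈ 0.160.
Here α = 1, so p = 1/n is exactly at the triangle threshold p ~ 1/n. Asymptotically E[X] → c³/6 = 1³/6 = 1/6 ≈ 0.167, a bounded constant. In this regime the triangle count is asymptotically Poisson(c³/6).

E[X] ≈ 0.160; in regime p = Θ(1/n^{1}) E[X] stays bounded (at the triangle threshold p ~ 1/n).
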